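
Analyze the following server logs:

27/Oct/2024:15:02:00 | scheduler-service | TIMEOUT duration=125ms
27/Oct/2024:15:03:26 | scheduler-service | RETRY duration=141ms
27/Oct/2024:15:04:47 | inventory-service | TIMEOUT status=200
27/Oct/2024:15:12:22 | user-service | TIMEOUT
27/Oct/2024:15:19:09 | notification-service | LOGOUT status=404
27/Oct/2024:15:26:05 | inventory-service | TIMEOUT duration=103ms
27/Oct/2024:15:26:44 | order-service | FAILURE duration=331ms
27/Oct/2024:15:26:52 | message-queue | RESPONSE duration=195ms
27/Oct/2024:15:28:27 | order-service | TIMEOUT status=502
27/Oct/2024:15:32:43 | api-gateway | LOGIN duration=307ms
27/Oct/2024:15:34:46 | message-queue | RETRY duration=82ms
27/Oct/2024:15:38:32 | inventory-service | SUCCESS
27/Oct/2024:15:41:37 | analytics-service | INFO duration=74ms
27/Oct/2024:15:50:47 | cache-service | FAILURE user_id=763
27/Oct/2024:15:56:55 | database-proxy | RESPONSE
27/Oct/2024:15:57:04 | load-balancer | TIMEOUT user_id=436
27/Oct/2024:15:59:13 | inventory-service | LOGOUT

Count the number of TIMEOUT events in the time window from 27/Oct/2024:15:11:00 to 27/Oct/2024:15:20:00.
1

To count events in the time window:

1. Window boundaries: 27/Oct/2024:15:11:00 to 27/Oct/2024:15:20:00
2. Filter for TIMEOUT events within this window
3. Count matching events: 1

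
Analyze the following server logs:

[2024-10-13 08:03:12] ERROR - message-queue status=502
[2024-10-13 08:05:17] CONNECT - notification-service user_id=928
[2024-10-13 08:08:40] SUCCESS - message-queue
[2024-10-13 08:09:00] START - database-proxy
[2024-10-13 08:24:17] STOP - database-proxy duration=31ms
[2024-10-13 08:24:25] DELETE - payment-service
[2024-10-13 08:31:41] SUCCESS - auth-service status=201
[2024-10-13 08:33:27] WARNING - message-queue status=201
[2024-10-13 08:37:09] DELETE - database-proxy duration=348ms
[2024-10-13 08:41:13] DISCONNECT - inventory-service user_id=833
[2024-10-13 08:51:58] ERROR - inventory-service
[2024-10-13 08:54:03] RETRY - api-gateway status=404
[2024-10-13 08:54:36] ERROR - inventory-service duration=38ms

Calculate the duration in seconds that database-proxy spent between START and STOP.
917

To calculate state duration:

1. Find START event for database-proxy: 2024-10-13 08:09:00
2. Find STOP event for database-proxy: 2024-10-13 08:24:17
3. Calculate duration: 2024-10-13 08:24:17 - 2024-10-13 08:09:00 = 917 seconds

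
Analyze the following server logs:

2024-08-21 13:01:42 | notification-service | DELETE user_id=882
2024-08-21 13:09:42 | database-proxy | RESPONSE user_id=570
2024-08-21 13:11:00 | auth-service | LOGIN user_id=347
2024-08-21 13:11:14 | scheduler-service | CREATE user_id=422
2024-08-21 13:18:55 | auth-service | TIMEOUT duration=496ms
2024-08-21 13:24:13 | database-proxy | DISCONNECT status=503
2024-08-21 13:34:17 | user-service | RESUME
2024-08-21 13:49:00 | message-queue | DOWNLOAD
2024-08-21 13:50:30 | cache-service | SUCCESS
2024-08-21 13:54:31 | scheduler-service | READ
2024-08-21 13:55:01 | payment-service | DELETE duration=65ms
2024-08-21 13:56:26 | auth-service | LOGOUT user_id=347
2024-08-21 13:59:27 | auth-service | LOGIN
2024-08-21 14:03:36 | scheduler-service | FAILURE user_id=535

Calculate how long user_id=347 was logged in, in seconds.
2726

To calculate session duration:

1. Find LOGIN event for user_id=347: 2024-08-21 13:11:00
2. Find LOGOUT event for user_id=347: 2024-08-21 13:56:26
3. Session duration: 2024-08-21 13:56:26 - 2024-08-21 13:11:00 = 2726 seconds (45 minutes)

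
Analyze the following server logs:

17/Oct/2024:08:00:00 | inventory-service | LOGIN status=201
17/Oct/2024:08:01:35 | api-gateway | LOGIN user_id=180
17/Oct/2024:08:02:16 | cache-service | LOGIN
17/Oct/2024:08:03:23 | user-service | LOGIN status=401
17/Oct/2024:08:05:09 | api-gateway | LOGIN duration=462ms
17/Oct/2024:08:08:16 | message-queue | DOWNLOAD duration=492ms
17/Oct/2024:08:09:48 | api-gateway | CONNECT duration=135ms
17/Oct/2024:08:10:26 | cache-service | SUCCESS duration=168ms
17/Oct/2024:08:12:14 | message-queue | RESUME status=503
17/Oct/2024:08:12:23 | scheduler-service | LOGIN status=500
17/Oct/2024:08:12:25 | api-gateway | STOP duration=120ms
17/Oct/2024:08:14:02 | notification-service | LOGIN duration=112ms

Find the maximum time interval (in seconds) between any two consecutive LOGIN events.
434

To find the longest gap:

1. Extract all LOGIN events in chronological order
2. Calculate time differences between consecutive events
3. Find the maximum difference
4. Longest gap: 434 seconds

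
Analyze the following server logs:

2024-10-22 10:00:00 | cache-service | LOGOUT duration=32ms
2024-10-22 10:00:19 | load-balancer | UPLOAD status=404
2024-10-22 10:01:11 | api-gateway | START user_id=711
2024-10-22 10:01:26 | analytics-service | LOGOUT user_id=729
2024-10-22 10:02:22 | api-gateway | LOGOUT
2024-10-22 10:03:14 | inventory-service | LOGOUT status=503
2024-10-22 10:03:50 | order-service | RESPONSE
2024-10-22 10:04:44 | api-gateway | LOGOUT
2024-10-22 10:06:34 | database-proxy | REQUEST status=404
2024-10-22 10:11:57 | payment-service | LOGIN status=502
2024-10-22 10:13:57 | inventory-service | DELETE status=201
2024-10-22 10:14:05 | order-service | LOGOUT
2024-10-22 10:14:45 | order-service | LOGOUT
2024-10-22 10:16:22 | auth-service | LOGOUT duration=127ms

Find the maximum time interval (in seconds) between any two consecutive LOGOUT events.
561

To find the longest gap:

1. Extract all LOGOUT events in chronological order
2. Calculate time differences between consecutive events
3. Find the maximum difference
4. Longest gap: 561 seconds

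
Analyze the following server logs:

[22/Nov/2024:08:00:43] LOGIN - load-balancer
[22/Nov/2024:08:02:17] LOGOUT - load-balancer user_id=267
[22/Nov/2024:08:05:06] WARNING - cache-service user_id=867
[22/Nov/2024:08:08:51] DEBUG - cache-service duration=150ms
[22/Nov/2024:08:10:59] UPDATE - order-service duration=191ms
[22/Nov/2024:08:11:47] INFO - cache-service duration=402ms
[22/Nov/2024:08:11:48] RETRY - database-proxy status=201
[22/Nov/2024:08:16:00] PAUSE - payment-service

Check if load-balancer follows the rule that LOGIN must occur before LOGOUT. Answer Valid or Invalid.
Valid

To validate ordering:

1. Required order: LOGIN → LOGOUT
2. Rule: LOGIN must occur before LOGOUT
3. Check actual order of events for load-balancer
4. Result: Valid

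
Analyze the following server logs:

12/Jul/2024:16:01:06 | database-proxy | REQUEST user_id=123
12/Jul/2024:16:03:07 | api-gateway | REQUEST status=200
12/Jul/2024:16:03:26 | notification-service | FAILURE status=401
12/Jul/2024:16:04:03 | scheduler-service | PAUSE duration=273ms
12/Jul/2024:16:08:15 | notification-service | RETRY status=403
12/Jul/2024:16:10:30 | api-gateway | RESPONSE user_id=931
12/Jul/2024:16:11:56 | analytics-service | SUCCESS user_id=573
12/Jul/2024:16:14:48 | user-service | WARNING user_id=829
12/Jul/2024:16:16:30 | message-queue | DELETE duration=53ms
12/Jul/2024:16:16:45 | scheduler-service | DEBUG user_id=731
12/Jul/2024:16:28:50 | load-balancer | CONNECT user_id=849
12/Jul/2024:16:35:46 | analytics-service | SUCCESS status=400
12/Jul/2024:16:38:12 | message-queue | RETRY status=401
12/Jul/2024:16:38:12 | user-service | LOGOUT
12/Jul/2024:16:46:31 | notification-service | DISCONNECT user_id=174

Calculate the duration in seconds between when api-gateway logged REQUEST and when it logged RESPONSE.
443

To find the time between events:

1. Locate the first REQUEST event for api-gateway: 12/Jul/2024:16:03:07
2. Locate the first RESPONSE event for api-gateway: 12/Jul/2024:16:10:30
3. Calculate the difference: 12/Jul/2024:16:10:30 - 12/Jul/2024:16:03:07 = 443 seconds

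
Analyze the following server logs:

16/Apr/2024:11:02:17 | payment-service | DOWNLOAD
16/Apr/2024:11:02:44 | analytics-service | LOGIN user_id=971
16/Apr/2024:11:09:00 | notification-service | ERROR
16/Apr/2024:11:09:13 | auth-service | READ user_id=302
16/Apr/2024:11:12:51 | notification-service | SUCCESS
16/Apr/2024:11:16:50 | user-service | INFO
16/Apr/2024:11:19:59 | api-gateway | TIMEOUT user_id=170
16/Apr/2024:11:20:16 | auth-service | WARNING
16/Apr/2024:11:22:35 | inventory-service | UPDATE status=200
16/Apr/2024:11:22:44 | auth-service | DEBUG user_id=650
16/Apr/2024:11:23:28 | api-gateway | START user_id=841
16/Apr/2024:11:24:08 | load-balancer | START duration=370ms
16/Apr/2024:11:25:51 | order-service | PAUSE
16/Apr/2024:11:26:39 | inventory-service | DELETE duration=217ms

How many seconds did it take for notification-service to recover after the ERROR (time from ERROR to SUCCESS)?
231

To calculate recovery time:

1. Find ERROR event for notification-service: 16/Apr/2024:11:09:00
2. Find next SUCCESS event for notification-service: 16/Apr/2024:11:12:51
3. Recovery time: 16/Apr/2024:11:12:51 - 16/Apr/2024:11:09:00 = 231 seconds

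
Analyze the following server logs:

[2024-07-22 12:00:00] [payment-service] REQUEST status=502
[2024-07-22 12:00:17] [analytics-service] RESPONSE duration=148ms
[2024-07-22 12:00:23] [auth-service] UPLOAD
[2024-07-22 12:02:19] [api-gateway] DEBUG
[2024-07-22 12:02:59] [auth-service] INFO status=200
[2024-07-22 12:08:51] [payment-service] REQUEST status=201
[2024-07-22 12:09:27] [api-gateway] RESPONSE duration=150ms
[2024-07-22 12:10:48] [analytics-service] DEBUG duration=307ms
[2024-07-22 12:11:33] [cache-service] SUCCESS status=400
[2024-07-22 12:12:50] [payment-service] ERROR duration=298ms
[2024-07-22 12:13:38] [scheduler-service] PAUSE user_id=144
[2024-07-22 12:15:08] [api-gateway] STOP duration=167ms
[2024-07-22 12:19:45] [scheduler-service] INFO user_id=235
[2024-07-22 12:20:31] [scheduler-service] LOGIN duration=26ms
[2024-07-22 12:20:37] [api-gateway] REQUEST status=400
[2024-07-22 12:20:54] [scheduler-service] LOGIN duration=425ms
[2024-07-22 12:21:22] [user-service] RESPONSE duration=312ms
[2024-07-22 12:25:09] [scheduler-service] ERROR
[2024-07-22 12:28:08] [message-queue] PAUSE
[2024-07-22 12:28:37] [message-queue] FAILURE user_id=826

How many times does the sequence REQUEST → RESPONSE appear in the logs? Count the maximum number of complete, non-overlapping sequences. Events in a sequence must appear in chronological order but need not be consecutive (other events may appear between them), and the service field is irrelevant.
3

To count sequences:

1. Look for pattern: REQUEST → RESPONSE
2. Greedily scan the log in chronological order, matching each sequence element in turn (ignoring service)
3. Each time the full pattern completes, increment the count and restart matching from the next event
4. Complete non-overlapping sequences found: 3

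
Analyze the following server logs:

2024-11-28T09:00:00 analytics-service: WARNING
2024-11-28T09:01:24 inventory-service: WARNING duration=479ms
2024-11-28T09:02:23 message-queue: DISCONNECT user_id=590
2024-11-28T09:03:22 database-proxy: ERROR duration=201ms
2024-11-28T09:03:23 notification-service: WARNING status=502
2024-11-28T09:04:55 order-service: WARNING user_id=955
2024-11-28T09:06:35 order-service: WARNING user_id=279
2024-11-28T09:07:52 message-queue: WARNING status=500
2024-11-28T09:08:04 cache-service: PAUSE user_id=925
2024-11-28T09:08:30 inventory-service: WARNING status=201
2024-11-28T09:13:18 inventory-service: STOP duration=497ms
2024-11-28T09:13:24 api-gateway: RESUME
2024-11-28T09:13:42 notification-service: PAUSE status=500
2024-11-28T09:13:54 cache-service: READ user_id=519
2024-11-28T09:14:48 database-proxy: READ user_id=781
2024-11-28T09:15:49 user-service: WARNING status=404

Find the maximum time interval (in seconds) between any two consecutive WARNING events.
439

To find the longest gap:

1. Extract all WARNING events in chronological order
2. Calculate time differences between consecutive events
3. Find the maximum difference
4. Longest gap: 439 seconds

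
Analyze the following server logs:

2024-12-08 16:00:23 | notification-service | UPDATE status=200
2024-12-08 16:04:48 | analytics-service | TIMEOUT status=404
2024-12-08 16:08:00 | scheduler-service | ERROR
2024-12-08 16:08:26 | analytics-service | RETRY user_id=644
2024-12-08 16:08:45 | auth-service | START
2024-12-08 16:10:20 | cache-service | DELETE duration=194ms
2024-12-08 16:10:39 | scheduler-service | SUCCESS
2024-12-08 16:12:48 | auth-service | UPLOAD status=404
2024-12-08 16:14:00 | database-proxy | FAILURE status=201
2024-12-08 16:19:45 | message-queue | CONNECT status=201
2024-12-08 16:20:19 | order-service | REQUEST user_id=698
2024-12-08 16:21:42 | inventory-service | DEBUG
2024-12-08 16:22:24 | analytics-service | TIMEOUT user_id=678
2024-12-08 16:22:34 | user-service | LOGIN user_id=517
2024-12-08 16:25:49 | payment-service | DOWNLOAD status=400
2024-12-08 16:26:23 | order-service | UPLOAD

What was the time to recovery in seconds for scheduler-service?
159

To calculate recovery time:

1. Find ERROR event for scheduler-service: 2024-12-08 16:08:00
2. Find next SUCCESS event for scheduler-service: 2024-12-08 16:10:39
3. Recovery time: 2024-12-08 16:10:39 - 2024-12-08 16:08:00 = 159 seconds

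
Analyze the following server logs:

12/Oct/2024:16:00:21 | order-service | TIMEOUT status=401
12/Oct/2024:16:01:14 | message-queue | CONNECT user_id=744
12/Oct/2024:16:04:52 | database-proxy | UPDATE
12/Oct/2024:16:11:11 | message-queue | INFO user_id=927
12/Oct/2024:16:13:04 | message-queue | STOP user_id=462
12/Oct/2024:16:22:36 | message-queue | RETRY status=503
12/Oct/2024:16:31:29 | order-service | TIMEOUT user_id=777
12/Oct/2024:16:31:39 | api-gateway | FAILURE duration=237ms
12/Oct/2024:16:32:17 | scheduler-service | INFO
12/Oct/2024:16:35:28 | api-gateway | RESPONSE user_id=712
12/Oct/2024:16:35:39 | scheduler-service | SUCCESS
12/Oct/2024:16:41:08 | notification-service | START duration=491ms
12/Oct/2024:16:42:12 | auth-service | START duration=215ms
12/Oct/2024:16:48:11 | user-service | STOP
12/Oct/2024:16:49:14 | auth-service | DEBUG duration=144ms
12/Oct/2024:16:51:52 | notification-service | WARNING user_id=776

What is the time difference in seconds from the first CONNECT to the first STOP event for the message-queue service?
710

To find the time between events:

1. Locate the first CONNECT event for message-queue: 12/Oct/2024:16:01:14
2. Locate the first STOP event for message-queue: 12/Oct/2024:16:13:04
3. Calculate the difference: 12/Oct/2024:16:13:04 - 12/Oct/2024:16:01:14 = 710 seconds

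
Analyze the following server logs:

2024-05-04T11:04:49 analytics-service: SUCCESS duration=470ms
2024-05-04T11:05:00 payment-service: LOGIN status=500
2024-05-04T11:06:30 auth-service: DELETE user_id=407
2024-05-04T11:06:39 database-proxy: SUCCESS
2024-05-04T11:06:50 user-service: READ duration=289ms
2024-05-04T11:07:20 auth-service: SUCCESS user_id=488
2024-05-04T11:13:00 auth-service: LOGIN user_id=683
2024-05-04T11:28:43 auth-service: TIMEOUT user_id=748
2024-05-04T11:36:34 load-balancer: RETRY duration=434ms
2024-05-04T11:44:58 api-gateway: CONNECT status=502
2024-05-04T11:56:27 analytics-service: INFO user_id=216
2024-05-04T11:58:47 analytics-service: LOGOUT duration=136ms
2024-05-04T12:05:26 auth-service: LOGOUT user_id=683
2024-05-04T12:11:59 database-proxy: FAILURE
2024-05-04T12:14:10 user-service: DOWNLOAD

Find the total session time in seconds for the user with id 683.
3146

To calculate session duration:

1. Find LOGIN event for user_id=683: 2024-05-04T11:13:00
2. Find LOGOUT event for user_id=683: 2024-05-04T12:05:26
3. Session duration: 2024-05-04T12:05:26 - 2024-05-04T11:13:00 = 3146 seconds (52 minutes)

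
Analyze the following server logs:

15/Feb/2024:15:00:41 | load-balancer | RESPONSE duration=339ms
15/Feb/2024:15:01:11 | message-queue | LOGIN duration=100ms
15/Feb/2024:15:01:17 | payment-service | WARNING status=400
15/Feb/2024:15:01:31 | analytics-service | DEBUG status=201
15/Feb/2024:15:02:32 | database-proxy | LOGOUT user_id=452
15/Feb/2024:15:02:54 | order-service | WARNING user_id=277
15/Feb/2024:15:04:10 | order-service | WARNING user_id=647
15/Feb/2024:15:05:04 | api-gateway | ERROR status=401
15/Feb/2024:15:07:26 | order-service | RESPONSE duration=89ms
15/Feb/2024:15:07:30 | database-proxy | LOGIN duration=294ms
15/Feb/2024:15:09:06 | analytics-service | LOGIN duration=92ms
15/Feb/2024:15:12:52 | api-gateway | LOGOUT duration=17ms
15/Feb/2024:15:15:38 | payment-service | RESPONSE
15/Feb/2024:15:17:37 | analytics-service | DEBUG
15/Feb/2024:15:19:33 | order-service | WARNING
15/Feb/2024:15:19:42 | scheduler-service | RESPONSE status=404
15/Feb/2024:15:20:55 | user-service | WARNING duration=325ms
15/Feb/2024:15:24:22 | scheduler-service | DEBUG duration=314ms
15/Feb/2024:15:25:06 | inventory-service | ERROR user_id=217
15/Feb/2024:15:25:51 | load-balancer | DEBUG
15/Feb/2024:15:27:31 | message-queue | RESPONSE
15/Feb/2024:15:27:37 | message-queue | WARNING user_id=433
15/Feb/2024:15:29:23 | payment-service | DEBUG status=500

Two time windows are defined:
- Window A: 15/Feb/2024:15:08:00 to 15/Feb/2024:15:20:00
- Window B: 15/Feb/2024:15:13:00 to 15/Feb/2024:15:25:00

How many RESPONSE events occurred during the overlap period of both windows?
2

To find overlap events:

1. Window A: 15/Feb/2024:15:08:00 to 15/Feb/2024:15:20:00
2. Window B: 15/Feb/2024:15:13:00 to 15/Feb/2024:15:25:00
3. Overlap period: 15/Feb/2024:15:13:00 to 15/Feb/2024:15:20:00
4. Count RESPONSE events in overlap: 2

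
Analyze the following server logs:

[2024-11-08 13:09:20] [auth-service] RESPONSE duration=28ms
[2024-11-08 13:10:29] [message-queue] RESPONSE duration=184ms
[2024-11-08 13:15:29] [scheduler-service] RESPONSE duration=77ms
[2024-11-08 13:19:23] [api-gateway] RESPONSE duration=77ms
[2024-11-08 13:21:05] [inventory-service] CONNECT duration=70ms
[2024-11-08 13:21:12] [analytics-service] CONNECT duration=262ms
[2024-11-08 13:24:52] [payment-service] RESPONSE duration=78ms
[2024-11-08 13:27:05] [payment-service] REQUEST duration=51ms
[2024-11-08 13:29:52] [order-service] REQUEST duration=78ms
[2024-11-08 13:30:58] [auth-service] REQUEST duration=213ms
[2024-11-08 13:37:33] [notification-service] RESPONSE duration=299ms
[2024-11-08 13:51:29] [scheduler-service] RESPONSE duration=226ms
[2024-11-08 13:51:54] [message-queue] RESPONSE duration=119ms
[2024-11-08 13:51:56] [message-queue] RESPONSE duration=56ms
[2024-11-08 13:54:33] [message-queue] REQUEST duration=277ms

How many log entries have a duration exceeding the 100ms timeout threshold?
7

To count timeouts:

1. Threshold: 100ms
2. Extract duration from each log entry
3. Count entries where duration > 100
4. Timeout count: 7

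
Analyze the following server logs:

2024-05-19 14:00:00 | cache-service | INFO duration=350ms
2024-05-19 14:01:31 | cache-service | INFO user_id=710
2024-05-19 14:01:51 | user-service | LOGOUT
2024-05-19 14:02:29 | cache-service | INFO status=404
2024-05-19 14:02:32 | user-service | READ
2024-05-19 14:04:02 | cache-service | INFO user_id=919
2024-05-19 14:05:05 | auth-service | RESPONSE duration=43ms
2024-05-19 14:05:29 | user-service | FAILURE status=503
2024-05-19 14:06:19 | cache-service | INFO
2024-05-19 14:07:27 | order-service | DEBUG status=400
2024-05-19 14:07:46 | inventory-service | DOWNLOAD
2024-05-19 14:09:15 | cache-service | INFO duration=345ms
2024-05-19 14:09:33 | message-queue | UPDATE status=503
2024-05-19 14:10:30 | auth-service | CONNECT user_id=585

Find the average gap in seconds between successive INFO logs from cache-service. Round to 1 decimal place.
111.0

To calculate average interval:

1. Find all INFO events for cache-service in order
2. Calculate time gaps between consecutive events
3. Compute mean of gaps: 555 / 5 = 111.0 seconds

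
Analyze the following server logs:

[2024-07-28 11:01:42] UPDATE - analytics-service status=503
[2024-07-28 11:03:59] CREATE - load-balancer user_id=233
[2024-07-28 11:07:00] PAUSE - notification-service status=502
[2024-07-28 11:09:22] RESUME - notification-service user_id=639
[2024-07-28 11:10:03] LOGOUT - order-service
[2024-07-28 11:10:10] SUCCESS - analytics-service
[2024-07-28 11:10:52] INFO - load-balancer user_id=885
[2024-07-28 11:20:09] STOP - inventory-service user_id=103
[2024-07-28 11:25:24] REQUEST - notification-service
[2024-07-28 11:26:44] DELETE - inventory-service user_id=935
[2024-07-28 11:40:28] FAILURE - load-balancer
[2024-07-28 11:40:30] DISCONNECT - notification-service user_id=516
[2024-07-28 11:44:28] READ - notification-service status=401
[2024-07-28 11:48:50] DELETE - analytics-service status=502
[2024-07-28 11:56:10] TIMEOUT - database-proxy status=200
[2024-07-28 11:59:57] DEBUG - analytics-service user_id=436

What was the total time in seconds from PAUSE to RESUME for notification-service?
142

To calculate state duration:

1. Find PAUSE event for notification-service: 2024-07-28 11:07:00
2. Find RESUME event for notification-service: 2024-07-28 11:09:22
3. Calculate duration: 2024-07-28 11:09:22 - 2024-07-28 11:07:00 = 142 seconds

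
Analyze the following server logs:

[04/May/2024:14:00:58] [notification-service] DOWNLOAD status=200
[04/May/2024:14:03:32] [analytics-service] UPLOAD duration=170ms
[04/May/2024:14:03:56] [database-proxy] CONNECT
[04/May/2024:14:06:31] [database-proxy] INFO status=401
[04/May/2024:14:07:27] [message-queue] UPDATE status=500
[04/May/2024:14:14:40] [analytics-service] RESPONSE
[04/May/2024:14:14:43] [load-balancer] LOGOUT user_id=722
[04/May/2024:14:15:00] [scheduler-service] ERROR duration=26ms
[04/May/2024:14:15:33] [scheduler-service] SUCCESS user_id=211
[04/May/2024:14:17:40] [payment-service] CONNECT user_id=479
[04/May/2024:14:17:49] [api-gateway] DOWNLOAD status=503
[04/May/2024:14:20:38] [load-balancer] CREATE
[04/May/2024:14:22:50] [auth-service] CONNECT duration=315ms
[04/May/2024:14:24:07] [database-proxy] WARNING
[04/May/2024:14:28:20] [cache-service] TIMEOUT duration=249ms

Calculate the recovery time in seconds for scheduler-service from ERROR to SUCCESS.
33

To calculate recovery time:

1. Find ERROR event for scheduler-service: 04/May/2024:14:15:00
2. Find next SUCCESS event for scheduler-service: 04/May/2024:14:15:33
3. Recovery time: 04/May/2024:14:15:33 - 04/May/2024:14:15:00 = 33 seconds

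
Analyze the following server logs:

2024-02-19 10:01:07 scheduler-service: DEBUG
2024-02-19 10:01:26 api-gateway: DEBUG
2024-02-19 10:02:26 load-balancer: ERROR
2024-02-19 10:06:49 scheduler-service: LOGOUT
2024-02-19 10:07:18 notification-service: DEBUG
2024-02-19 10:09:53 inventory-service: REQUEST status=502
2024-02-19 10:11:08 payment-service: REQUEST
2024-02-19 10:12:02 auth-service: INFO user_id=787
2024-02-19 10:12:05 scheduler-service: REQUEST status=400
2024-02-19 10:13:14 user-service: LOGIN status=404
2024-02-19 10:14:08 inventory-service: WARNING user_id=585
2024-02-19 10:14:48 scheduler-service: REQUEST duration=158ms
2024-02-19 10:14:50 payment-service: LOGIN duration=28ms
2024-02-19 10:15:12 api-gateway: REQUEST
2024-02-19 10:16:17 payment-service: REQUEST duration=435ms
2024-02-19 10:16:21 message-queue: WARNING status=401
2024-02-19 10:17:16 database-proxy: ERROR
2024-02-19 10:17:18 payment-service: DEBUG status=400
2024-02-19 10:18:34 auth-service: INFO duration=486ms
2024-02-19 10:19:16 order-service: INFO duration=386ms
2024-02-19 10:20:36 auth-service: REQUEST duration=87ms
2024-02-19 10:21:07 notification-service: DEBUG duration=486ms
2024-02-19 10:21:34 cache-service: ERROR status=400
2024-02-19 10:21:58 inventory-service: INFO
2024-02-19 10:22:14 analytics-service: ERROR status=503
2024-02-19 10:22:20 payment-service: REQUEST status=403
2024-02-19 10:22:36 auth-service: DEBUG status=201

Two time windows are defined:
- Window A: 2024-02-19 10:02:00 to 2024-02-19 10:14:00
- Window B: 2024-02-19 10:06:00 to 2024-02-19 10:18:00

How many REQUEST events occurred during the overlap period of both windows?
3

To find overlap events:

1. Window A: 2024-02-19 10:02:00 to 2024-02-19 10:14:00
2. Window B: 2024-02-19 10:06:00 to 2024-02-19 10:18:00
3. Overlap period: 2024-02-19 10:06:00 to 2024-02-19 10:14:00
4. Count REQUEST events in overlap: 3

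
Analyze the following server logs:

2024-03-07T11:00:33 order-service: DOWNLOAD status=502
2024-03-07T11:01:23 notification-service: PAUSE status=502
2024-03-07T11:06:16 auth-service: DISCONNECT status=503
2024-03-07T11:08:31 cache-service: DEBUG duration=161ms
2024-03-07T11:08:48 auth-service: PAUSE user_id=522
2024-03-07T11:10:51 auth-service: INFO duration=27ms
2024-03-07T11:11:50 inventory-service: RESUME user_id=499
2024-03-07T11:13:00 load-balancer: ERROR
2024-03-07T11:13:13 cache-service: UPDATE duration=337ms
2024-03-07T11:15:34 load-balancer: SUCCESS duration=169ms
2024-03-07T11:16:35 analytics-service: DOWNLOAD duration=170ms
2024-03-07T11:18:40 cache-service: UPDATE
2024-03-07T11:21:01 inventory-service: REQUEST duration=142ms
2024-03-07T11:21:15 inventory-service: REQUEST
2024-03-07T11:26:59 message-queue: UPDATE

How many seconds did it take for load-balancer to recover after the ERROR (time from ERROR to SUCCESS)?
154

To calculate recovery time:

1. Find ERROR event for load-balancer: 2024-03-07T11:13:00
2. Find next SUCCESS event for load-balancer: 2024-03-07T11:15:34
3. Recovery time: 2024-03-07T11:15:34 - 2024-03-07T11:13:00 = 154 seconds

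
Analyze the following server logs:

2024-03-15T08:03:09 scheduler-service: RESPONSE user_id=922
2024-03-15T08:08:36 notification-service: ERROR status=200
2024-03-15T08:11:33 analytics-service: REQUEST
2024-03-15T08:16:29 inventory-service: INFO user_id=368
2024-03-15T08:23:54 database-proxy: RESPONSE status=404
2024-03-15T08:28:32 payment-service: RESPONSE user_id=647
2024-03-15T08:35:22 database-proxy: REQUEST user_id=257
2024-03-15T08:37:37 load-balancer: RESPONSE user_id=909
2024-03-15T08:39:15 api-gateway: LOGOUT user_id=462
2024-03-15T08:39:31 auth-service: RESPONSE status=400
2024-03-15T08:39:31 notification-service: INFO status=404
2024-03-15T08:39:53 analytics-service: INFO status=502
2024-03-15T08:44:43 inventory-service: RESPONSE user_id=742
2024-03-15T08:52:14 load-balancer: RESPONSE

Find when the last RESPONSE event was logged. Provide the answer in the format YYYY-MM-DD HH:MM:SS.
2024-03-15 08:52:14

To find the last event:

1. Filter for all RESPONSE events
2. Sort by timestamp
3. Select the last one
4. Timestamp: 2024-03-15 08:52:14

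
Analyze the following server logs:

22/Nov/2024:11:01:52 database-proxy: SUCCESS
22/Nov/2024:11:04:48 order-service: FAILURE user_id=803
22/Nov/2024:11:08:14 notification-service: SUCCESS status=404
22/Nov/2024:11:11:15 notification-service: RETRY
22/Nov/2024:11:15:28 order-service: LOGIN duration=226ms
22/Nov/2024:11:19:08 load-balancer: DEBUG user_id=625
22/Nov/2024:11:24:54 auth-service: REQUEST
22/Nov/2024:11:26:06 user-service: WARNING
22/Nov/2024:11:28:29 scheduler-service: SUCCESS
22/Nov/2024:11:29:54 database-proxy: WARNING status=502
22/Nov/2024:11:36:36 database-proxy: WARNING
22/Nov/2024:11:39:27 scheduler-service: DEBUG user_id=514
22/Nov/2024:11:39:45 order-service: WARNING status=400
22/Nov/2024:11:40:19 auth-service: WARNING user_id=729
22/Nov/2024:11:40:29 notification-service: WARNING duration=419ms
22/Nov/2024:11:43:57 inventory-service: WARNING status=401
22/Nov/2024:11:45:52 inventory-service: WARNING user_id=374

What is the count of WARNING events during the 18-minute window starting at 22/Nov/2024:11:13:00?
2

To count events in the time window:

1. Window boundaries: 22/Nov/2024:11:13:00 to 22/Nov/2024:11:31:00
2. Filter for WARNING events within this window
3. Count matching events: 2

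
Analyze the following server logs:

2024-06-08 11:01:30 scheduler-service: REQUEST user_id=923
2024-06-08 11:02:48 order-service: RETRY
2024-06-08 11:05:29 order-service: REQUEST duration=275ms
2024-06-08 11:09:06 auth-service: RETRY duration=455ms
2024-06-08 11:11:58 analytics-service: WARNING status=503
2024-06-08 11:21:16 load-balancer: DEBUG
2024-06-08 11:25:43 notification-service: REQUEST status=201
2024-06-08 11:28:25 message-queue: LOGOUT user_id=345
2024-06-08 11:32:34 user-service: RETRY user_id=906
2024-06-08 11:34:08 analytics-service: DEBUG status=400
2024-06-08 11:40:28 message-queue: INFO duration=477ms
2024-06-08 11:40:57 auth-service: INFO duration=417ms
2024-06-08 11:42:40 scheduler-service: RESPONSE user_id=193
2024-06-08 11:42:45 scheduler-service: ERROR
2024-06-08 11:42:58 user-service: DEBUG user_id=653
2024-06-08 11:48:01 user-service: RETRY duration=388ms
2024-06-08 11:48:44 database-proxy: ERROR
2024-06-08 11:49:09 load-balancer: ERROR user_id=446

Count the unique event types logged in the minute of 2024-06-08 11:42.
3

To count unique event types:

1. Filter events in the minute starting at 2024-06-08 11:42
2. Extract event types from matching entries
3. Count unique types: 3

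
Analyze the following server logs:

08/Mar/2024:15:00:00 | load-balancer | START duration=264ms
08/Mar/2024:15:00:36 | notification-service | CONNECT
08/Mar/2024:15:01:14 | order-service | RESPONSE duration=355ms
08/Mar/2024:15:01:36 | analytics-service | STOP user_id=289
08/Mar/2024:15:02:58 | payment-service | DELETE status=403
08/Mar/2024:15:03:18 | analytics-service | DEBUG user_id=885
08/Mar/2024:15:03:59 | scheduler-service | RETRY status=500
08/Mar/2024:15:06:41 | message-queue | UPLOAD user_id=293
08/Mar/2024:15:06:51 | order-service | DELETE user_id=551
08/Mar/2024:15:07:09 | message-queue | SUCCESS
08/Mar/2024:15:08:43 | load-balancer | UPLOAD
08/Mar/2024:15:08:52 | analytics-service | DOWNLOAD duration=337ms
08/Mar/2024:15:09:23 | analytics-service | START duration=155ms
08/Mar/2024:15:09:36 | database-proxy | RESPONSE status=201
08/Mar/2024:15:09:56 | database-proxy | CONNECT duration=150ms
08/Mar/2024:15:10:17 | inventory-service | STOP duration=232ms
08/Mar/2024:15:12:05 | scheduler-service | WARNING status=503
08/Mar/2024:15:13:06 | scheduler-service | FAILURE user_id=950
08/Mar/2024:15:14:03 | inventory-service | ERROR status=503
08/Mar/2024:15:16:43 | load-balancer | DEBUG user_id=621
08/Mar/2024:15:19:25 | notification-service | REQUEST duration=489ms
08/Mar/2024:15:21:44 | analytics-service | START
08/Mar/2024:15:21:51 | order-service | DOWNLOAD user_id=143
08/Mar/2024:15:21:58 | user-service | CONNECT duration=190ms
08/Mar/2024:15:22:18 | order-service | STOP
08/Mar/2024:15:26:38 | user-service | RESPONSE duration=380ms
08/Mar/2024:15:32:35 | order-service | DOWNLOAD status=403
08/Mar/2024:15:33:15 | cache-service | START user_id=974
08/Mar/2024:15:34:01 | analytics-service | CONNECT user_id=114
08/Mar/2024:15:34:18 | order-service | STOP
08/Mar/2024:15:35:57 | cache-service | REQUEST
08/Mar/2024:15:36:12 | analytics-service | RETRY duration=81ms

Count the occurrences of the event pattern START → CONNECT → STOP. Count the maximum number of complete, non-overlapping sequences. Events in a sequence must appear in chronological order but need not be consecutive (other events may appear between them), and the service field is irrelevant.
4

To count sequences:

1. Look for pattern: START → CONNECT → STOP
2. Greedily scan the log in chronological order, matching each sequence element in turn (ignoring service)
3. Each time the full pattern completes, increment the count and restart matching from the next event
4. Complete non-overlapping sequences found: 4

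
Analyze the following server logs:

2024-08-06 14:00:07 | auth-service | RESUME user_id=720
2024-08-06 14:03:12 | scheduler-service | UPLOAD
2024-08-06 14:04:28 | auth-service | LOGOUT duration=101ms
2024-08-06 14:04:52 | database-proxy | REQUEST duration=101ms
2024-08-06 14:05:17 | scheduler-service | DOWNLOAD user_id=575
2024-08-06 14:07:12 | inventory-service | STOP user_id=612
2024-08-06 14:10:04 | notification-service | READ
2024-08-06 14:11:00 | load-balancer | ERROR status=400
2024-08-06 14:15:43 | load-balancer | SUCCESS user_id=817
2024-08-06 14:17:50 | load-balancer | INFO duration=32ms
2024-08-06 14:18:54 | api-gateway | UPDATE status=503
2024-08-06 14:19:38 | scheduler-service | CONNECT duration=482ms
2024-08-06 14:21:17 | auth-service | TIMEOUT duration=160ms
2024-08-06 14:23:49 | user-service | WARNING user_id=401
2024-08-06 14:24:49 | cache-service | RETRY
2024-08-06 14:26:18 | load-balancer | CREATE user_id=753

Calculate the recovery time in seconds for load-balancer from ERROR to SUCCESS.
283

To calculate recovery time:

1. Find ERROR event for load-balancer: 2024-08-06 14:11:00
2. Find next SUCCESS event for load-balancer: 2024-08-06 14:15:43
3. Recovery time: 2024-08-06 14:15:43 - 2024-08-06 14:11:00 = 283 seconds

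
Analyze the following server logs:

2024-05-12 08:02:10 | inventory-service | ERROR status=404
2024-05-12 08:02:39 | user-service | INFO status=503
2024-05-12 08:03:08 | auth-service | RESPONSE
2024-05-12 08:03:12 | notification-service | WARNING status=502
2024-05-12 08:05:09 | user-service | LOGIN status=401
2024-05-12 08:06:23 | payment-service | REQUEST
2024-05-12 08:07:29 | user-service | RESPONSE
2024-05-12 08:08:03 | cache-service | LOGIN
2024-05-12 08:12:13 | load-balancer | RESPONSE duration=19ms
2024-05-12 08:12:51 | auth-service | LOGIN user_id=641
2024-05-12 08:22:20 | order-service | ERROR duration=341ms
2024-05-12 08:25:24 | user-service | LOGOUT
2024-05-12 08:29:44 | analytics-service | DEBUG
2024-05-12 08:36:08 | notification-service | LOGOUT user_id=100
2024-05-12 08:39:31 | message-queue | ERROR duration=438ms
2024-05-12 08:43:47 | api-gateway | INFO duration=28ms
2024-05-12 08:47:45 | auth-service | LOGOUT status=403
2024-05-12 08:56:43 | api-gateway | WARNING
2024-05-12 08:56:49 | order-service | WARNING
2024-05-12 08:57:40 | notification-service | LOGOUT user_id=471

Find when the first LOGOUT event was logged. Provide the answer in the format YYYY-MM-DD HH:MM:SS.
2024-05-12 08:25:24

To find the first event:

1. Filter for all LOGOUT events
2. Sort by timestamp
3. Select the first one
4. Timestamp: 2024-05-12 08:25:24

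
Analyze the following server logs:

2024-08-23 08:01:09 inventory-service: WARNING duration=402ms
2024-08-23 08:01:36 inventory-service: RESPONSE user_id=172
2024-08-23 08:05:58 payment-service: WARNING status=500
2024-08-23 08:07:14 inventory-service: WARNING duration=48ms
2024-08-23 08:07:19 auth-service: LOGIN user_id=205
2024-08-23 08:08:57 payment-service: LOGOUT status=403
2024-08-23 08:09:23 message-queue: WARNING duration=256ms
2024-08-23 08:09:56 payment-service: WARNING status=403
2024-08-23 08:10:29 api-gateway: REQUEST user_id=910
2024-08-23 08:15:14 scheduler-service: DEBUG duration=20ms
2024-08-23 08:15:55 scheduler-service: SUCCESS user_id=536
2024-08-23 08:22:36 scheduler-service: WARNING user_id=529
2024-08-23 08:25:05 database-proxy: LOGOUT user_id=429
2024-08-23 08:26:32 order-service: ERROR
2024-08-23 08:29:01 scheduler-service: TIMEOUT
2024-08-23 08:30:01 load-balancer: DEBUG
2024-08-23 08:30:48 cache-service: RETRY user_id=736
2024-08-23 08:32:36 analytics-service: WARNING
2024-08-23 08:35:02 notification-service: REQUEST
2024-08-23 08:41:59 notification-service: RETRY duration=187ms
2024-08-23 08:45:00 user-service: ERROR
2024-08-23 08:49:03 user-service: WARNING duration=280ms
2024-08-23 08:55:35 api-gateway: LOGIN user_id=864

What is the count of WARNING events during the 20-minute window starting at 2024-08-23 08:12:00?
1

To count events in the time window:

1. Window boundaries: 2024-08-23 08:12:00 to 2024-08-23 08:32:00
2. Filter for WARNING events within this window
3. Count matching events: 1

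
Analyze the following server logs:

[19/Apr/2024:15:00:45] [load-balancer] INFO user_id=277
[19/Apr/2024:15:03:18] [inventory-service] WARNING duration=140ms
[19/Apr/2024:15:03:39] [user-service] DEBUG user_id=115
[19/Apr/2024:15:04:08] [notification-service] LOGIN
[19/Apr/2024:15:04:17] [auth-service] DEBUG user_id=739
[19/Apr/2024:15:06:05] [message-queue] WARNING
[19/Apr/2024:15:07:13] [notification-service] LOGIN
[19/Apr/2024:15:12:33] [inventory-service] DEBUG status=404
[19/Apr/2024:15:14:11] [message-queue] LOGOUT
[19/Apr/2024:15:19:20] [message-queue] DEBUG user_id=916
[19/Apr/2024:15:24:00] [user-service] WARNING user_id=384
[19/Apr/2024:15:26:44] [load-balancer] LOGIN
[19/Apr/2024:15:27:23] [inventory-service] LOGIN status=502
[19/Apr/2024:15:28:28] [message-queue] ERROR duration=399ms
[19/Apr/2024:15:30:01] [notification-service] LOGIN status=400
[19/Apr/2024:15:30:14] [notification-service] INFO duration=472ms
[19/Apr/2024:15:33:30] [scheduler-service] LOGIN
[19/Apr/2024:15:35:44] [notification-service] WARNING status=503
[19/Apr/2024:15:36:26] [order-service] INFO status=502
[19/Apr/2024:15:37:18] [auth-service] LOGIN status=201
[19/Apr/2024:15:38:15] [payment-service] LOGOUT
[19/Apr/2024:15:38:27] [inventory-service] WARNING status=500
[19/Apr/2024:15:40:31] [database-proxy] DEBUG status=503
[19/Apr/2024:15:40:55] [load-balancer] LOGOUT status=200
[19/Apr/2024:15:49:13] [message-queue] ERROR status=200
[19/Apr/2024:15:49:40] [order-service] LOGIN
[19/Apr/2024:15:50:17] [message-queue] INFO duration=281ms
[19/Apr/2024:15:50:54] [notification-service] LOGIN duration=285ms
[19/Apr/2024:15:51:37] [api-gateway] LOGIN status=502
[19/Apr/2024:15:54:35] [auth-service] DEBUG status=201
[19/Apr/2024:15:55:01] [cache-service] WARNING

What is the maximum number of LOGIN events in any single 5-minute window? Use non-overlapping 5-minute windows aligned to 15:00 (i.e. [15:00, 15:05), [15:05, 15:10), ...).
2

To find the burst window:

1. Divide the log period into non-overlapping 5-minute windows starting at 15:00
2. Count LOGIN events in each window
3. Find the window with maximum count
4. Maximum events in a window: 2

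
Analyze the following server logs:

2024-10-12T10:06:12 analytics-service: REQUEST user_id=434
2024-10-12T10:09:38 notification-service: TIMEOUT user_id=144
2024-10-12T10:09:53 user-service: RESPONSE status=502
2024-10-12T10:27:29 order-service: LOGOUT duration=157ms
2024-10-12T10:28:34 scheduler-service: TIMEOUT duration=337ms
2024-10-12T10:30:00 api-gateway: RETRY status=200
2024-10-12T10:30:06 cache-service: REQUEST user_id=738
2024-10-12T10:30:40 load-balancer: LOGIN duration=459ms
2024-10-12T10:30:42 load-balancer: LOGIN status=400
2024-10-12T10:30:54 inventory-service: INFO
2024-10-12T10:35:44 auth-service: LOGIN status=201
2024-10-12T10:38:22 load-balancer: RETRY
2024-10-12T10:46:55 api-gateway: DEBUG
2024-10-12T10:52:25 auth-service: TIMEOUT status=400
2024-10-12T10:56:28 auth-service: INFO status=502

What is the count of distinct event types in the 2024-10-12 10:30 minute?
4

To count unique event types:

1. Filter events in the minute starting at 2024-10-12 10:30
2. Extract event types from matching entries
3. Count unique types: 4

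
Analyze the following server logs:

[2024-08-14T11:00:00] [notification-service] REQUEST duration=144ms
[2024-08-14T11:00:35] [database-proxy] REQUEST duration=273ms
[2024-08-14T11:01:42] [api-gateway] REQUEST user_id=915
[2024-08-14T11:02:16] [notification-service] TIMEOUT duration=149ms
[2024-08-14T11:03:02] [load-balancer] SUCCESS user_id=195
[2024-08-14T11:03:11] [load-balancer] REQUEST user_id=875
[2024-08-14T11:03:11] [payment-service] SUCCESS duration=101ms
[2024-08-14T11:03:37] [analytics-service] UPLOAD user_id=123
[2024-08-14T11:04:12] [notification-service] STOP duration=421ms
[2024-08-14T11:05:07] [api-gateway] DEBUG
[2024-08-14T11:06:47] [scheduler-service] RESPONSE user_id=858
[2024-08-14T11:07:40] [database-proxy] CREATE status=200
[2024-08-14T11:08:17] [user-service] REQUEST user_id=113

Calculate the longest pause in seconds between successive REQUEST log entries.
306

To find the longest gap:

1. Extract all REQUEST events in chronological order
2. Calculate time differences between consecutive events
3. Find the maximum difference
4. Longest gap: 306 seconds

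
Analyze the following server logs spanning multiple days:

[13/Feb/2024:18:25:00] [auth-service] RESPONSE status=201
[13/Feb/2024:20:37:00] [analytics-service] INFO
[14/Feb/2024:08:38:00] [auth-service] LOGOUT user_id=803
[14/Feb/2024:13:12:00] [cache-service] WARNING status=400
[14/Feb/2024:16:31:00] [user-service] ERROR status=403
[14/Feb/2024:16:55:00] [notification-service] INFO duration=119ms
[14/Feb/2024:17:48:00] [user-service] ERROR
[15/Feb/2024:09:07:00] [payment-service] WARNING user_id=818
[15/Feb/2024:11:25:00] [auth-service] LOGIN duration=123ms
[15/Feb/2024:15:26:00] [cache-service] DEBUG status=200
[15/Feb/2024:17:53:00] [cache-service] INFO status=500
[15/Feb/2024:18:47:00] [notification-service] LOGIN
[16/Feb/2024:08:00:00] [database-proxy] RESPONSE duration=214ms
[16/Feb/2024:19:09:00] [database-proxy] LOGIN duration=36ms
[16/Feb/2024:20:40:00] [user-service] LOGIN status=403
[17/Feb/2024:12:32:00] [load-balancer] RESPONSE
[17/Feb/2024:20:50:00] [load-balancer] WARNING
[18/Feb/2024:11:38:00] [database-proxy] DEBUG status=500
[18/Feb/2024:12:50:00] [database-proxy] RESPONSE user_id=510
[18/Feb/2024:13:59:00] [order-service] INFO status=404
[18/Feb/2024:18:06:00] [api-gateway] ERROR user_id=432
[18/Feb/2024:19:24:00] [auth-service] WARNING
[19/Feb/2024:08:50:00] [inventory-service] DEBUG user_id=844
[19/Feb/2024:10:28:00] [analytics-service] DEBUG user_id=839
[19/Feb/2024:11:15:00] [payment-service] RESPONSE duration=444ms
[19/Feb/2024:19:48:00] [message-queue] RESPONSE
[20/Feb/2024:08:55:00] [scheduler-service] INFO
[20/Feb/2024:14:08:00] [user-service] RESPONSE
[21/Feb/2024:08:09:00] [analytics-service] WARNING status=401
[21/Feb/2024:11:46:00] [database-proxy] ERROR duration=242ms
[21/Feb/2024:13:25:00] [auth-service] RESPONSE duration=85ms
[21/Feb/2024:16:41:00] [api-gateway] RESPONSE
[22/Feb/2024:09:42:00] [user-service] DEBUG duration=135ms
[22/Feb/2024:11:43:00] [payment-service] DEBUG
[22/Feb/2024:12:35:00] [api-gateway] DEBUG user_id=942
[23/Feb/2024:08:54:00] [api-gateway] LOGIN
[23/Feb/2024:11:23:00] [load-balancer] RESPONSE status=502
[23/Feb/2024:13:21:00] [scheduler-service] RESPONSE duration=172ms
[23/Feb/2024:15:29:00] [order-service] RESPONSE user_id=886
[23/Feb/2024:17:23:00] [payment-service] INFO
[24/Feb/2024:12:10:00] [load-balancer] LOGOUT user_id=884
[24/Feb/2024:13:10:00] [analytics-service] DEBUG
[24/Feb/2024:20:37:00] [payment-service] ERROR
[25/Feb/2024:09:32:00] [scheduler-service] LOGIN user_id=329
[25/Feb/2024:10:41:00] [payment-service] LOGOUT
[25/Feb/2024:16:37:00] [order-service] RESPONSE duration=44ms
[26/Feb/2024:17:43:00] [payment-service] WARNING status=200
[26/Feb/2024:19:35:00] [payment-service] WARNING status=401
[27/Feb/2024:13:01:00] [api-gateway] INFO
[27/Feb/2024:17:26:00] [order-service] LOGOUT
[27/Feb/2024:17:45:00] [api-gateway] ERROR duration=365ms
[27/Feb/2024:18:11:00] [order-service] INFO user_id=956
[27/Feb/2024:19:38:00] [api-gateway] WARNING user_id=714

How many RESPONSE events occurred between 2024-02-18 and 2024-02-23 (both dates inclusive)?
9

To filter by date range:

1. Date range: 2024-02-18 through 2024-02-23, both dates inclusive
2. Filter for RESPONSE events whose date falls in this range
3. Count matching events: 9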